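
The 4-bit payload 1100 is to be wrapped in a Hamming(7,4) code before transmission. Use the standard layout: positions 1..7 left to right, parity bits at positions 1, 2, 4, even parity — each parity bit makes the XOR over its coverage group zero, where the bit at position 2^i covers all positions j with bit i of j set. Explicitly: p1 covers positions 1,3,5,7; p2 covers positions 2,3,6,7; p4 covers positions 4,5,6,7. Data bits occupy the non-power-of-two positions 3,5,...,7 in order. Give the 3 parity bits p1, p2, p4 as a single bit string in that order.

Place data bits at non-power-of-two positions: b3=1, b5=1, b6=0, b7=0.
p1 = XOR of data positions {3,5,7} = 1⊕1⊕0 = 0
p2 = XOR of data positions {3,6,7} = 1⊕0⊕0 = 1
p4 = XOR of data positions {5,6,7} = 1⊕0⊕0 = 1
Parity bits p1,p2,p4 = 011

011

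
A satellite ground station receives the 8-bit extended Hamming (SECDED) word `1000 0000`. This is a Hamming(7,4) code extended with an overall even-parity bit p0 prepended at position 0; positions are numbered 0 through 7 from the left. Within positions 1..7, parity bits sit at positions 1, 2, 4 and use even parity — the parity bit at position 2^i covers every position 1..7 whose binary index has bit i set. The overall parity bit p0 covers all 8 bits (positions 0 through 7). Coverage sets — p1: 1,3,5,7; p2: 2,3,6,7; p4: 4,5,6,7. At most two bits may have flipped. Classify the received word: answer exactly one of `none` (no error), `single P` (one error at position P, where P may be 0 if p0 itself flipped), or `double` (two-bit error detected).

s1: b1⊕b3⊕b5⊕b7 = 0⊕0⊕0⊕0 = 0
s2: b2⊕b3⊕b6⊕b7 = 0⊕0⊕0⊕0 = 0
s4: b4⊕b5⊕b6⊕b7 = 0⊕0⊕0⊕0 = 0
Syndrome (s4...s1) = 000 → position 0 (no error).
Overall parity (XOR of all 8 bits, including p0): 1⊕0⊕0⊕0⊕0⊕0⊕0⊕0 = 1
Overall=1, syndrome position=0 → single-bit error at position 0.

single 0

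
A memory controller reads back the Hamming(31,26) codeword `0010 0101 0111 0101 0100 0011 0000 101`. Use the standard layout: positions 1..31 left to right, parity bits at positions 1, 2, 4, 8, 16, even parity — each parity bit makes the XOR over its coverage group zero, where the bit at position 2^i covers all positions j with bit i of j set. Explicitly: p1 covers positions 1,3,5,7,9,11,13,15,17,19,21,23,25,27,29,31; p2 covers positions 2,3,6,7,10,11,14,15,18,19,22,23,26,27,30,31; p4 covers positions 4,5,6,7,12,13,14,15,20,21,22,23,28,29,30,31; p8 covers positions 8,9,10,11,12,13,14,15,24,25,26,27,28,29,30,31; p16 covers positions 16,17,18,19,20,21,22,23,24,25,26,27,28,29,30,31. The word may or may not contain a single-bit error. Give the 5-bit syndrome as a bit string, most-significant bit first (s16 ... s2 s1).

s1: b1⊕b3⊕b5⊕b7⊕b9⊕b11⊕b13⊕b15⊕b17⊕b19⊕b21⊕b23⊕b25⊕b27⊕b29⊕b31 = 0⊕1⊕0⊕0⊕0⊕1⊕0⊕0⊕0⊕0⊕0⊕1⊕0⊕0⊕1⊕1 = 1
s2: b2⊕b3⊕b6⊕b7⊕b10⊕b11⊕b14⊕b15⊕b18⊕b19⊕b22⊕b23⊕b26⊕b27⊕b30⊕b31 = 0⊕1⊕1⊕0⊕1⊕1⊕1⊕0⊕1⊕0⊕0⊕1⊕0⊕0⊕0⊕1 = 0
s4: b4⊕b5⊕b6⊕b7⊕b12⊕b13⊕b14⊕b15⊕b20⊕b21⊕b22⊕b23⊕b28⊕b29⊕b30⊕b31 = 0⊕0⊕1⊕0⊕1⊕0⊕1⊕0⊕0⊕0⊕0⊕1⊕0⊕1⊕0⊕1 = 0
s8: b8⊕b9⊕b10⊕b11⊕b12⊕b13⊕b14⊕b15⊕b24⊕b25⊕b26⊕b27⊕b28⊕b29⊕b30⊕b31 = 1⊕0⊕1⊕1⊕1⊕0⊕1⊕0⊕1⊕0⊕0⊕0⊕0⊕1⊕0⊕1 = 0
s16: b16⊕b17⊕b18⊕b19⊕b20⊕b21⊕b22⊕b23⊕b24⊕b25⊕b26⊕b27⊕b28⊕b29⊕b30⊕b31 = 1⊕0⊕1⊕0⊕0⊕0⊕0⊕1⊕1⊕0⊕0⊕0⊕0⊕1⊕0⊕1 = 0
Syndrome (s16...s1) = 00001 → position 1.

00001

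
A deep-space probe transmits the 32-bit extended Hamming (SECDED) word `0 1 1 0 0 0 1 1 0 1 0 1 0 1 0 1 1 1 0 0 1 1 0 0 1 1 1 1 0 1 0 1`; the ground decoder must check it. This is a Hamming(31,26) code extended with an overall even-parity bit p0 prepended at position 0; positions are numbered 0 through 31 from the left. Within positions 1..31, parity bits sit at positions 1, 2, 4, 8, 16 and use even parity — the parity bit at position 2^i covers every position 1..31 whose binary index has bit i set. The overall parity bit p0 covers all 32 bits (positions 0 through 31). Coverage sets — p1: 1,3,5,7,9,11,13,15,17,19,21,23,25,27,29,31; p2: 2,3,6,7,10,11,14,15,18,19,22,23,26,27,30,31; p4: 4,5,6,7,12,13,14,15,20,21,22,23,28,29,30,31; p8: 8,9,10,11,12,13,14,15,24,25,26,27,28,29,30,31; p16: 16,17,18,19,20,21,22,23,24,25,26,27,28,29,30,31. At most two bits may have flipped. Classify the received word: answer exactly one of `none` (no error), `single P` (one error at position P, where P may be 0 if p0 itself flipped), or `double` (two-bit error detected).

s1: b1⊕b3⊕b5⊕b7⊕b9⊕b11⊕b13⊕b15⊕b17⊕b19⊕b21⊕b23⊕b25⊕b27⊕b29⊕b31 = 1⊕0⊕0⊕1⊕1⊕1⊕1⊕1⊕1⊕0⊕1⊕0⊕1⊕1⊕1⊕1 = 0
s2: b2⊕b3⊕b6⊕b7⊕b10⊕b11⊕b14⊕b15⊕b18⊕b19⊕b22⊕b23⊕b26⊕b27⊕b30⊕b31 = 1⊕0⊕1⊕1⊕0⊕1⊕0⊕1⊕0⊕0⊕0⊕0⊕1⊕1⊕0⊕1 = 0
s4: b4⊕b5⊕b6⊕b7⊕b12⊕b13⊕b14⊕b15⊕b20⊕b21⊕b22⊕b23⊕b28⊕b29⊕b30⊕b31 = 0⊕0⊕1⊕1⊕0⊕1⊕0⊕1⊕1⊕1⊕0⊕0⊕0⊕1⊕0⊕1 = 0
s8: b8⊕b9⊕b10⊕b11⊕b12⊕b13⊕b14⊕b15⊕b24⊕b25⊕b26⊕b27⊕b28⊕b29⊕b30⊕b31 = 0⊕1⊕0⊕1⊕0⊕1⊕0⊕1⊕1⊕1⊕1⊕1⊕0⊕1⊕0⊕1 = 0
s16: b16⊕b17⊕b18⊕b19⊕b20⊕b21⊕b22⊕b23⊕b24⊕b25⊕b26⊕b27⊕b28⊕b29⊕b30⊕b31 = 1⊕1⊕0⊕0⊕1⊕1⊕0⊕0⊕1⊕1⊕1⊕1⊕0⊕1⊕0⊕1 = 0
Syndrome (s16...s1) = 00000 → position 0 (no error).
Overall parity (XOR of all 32 bits, including p0): 0⊕1⊕1⊕0⊕0⊕0⊕1⊕1⊕0⊕1⊕0⊕1⊕0⊕1⊕0⊕1⊕1⊕1⊕0⊕0⊕1⊕1⊕0⊕0⊕1⊕1⊕1⊕1⊕0⊕1⊕0⊕1 = 0
Overall=0, syndrome position=0 → no error.

none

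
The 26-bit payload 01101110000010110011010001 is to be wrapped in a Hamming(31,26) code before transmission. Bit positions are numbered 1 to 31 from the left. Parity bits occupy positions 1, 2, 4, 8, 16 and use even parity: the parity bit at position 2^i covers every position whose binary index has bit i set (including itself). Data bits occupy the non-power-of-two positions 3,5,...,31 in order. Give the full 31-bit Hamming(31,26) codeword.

1001110111100001010110011010001

Place data bits at non-power-of-two positions: b3=0, b5=1, b6=1, b7=0, b9=1, b10=1, b11=1, b12=0, b13=0, b14=0, b15=0, b17=0, b18=1, b19=0, b20=1, b21=1, b22=0, b23=0, b24=1, b25=1, b26=0, b27=1, b28=0, b29=0, b30=0, b31=1.
p1 = XOR of data positions {3,5,7,9,11,13,15,17,19,21,23,25,27,29,31} = 0⊕1⊕0⊕1⊕1⊕0⊕0⊕0⊕0⊕1⊕0⊕1⊕1⊕0⊕1 = 1
p2 = XOR of data positions {3,6,7,10,11,14,15,18,19,22,23,26,27,30,31} = 0⊕1⊕0⊕1⊕1⊕0⊕0⊕1⊕0⊕0⊕0⊕0⊕1⊕0⊕1 = 0
p4 = XOR of data positions {5,6,7,12,13,14,15,20,21,22,23,28,29,30,31} = 1⊕1⊕0⊕0⊕0⊕0⊕0⊕1⊕1⊕0⊕0⊕0⊕0⊕0⊕1 = 1
p8 = XOR of data positions {9,10,11,12,13,14,15,24,25,26,27,28,29,30,31} = 1⊕1⊕1⊕0⊕0⊕0⊕0⊕1⊕1⊕0⊕1⊕0⊕0⊕0⊕1 = 1
p16 = XOR of data positions {17,18,19,20,21,22,23,24,25,26,27,28,29,30,31} = 0⊕1⊕0⊕1⊕1⊕0⊕0⊕1⊕1⊕0⊕1⊕0⊕0⊕0⊕1 = 1
Codeword b1..b31 = 1001110111100001010110011010001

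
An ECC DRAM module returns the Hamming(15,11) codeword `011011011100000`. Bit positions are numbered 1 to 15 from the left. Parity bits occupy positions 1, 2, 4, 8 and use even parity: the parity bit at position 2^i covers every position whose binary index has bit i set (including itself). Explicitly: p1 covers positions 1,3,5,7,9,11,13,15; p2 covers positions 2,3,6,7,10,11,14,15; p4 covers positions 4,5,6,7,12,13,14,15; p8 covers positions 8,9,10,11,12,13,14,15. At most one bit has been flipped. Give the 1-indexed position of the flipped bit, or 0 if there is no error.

9

s1: b1⊕b3⊕b5⊕b7⊕b9⊕b11⊕b13⊕b15 = 0⊕1⊕1⊕0⊕1⊕0⊕0⊕0 = 1
s2: b2⊕b3⊕b6⊕b7⊕b10⊕b11⊕b14⊕b15 = 1⊕1⊕1⊕0⊕1⊕0⊕0⊕0 = 0
s4: b4⊕b5⊕b6⊕b7⊕b12⊕b13⊕b14⊕b15 = 0⊕1⊕1⊕0⊕0⊕0⊕0⊕0 = 0
s8: b8⊕b9⊕b10⊕b11⊕b12⊕b13⊕b14⊕b15 = 1⊕1⊕1⊕0⊕0⊕0⊕0⊕0 = 1
Syndrome (s8...s1) = 1001 → position 9.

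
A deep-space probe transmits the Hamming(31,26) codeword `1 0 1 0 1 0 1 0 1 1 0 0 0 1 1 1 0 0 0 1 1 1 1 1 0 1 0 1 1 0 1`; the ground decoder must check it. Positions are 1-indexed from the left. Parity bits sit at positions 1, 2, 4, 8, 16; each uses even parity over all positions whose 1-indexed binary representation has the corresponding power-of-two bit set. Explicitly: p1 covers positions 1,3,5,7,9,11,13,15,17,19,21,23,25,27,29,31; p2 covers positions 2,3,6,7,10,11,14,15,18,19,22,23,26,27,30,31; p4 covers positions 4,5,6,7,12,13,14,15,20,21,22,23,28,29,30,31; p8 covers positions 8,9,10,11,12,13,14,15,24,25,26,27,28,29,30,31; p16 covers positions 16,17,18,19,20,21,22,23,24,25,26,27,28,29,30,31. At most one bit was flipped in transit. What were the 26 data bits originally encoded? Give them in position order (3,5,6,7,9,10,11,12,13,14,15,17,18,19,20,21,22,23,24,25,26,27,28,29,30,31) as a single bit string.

11011100001000111110101101

s1: b1⊕b3⊕b5⊕b7⊕b9⊕b11⊕b13⊕b15⊕b17⊕b19⊕b21⊕b23⊕b25⊕b27⊕b29⊕b31 = 1⊕1⊕1⊕1⊕1⊕0⊕0⊕1⊕0⊕0⊕1⊕1⊕0⊕0⊕1⊕1 = 0
s2: b2⊕b3⊕b6⊕b7⊕b10⊕b11⊕b14⊕b15⊕b18⊕b19⊕b22⊕b23⊕b26⊕b27⊕b30⊕b31 = 0⊕1⊕0⊕1⊕1⊕0⊕1⊕1⊕0⊕0⊕1⊕1⊕1⊕0⊕0⊕1 = 1
s4: b4⊕b5⊕b6⊕b7⊕b12⊕b13⊕b14⊕b15⊕b20⊕b21⊕b22⊕b23⊕b28⊕b29⊕b30⊕b31 = 0⊕1⊕0⊕1⊕0⊕0⊕1⊕1⊕1⊕1⊕1⊕1⊕1⊕1⊕0⊕1 = 1
s8: b8⊕b9⊕b10⊕b11⊕b12⊕b13⊕b14⊕b15⊕b24⊕b25⊕b26⊕b27⊕b28⊕b29⊕b30⊕b31 = 0⊕1⊕1⊕0⊕0⊕0⊕1⊕1⊕1⊕0⊕1⊕0⊕1⊕1⊕0⊕1 = 1
s16: b16⊕b17⊕b18⊕b19⊕b20⊕b21⊕b22⊕b23⊕b24⊕b25⊕b26⊕b27⊕b28⊕b29⊕b30⊕b31 = 1⊕0⊕0⊕0⊕1⊕1⊕1⊕1⊕1⊕0⊕1⊕0⊕1⊕1⊕0⊕1 = 0
Syndrome (s16...s1) = 01110 → position 14.
Flip bit 14: corrected codeword = 1010101011000011000111110101101
Data bits at positions 3,5,6,7,9,10,11,12,13,14,15,17,18,19,20,21,22,23,24,25,26,27,28,29,30,31: 11011100001000111110101101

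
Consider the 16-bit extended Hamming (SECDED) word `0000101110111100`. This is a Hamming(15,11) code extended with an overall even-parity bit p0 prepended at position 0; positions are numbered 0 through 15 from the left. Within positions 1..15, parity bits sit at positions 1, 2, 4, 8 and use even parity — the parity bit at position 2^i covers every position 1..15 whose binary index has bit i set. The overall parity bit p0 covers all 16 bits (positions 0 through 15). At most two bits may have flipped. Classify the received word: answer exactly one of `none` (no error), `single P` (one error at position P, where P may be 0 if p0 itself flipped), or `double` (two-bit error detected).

s1: b1⊕b3⊕b5⊕b7⊕b9⊕b11⊕b13⊕b15 = 0⊕0⊕0⊕1⊕0⊕1⊕1⊕0 = 1
s2: b2⊕b3⊕b6⊕b7⊕b10⊕b11⊕b14⊕b15 = 0⊕0⊕1⊕1⊕1⊕1⊕0⊕0 = 0
s4: b4⊕b5⊕b6⊕b7⊕b12⊕b13⊕b14⊕b15 = 1⊕0⊕1⊕1⊕1⊕1⊕0⊕0 = 1
s8: b8⊕b9⊕b10⊕b11⊕b12⊕b13⊕b14⊕b15 = 1⊕0⊕1⊕1⊕1⊕1⊕0⊕0 = 1
Syndrome (s8...s1) = 1101 → position 13.
Overall parity (XOR of all 16 bits, including p0): 0⊕0⊕0⊕0⊕1⊕0⊕1⊕1⊕1⊕0⊕1⊕1⊕1⊕1⊕0⊕0 = 0
Overall=0, syndrome position=13 → double-bit error detected (uncorrectable).

double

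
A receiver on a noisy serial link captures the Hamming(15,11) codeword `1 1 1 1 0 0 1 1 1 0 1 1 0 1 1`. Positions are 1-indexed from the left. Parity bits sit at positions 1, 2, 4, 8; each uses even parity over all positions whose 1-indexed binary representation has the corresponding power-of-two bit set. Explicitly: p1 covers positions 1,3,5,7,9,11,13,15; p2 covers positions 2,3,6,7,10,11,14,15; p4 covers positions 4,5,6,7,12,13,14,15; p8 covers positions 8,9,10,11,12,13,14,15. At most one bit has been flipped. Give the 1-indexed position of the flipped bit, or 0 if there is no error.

4

s1: b1⊕b3⊕b5⊕b7⊕b9⊕b11⊕b13⊕b15 = 1⊕1⊕0⊕1⊕1⊕1⊕0⊕1 = 0
s2: b2⊕b3⊕b6⊕b7⊕b10⊕b11⊕b14⊕b15 = 1⊕1⊕0⊕1⊕0⊕1⊕1⊕1 = 0
s4: b4⊕b5⊕b6⊕b7⊕b12⊕b13⊕b14⊕b15 = 1⊕0⊕0⊕1⊕1⊕0⊕1⊕1 = 1
s8: b8⊕b9⊕b10⊕b11⊕b12⊕b13⊕b14⊕b15 = 1⊕1⊕0⊕1⊕1⊕0⊕1⊕1 = 0
Syndrome (s8...s1) = 0100 → position 4.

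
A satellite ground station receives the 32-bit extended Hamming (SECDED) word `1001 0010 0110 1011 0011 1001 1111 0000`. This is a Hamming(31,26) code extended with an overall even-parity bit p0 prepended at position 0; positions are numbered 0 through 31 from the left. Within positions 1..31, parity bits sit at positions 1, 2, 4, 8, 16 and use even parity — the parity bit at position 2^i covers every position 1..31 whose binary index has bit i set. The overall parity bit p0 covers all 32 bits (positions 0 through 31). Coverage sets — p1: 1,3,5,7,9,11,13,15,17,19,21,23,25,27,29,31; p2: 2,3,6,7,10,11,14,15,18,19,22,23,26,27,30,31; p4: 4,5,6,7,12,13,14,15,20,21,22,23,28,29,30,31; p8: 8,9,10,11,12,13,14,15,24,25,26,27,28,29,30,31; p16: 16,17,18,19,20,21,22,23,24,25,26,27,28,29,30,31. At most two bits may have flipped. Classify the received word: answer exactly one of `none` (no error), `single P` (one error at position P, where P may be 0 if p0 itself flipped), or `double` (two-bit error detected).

s1: b1⊕b3⊕b5⊕b7⊕b9⊕b11⊕b13⊕b15⊕b17⊕b19⊕b21⊕b23⊕b25⊕b27⊕b29⊕b31 = 0⊕1⊕0⊕0⊕1⊕0⊕0⊕1⊕0⊕1⊕0⊕1⊕1⊕1⊕0⊕0 = 1
s2: b2⊕b3⊕b6⊕b7⊕b10⊕b11⊕b14⊕b15⊕b18⊕b19⊕b22⊕b23⊕b26⊕b27⊕b30⊕b31 = 0⊕1⊕1⊕0⊕1⊕0⊕1⊕1⊕1⊕1⊕0⊕1⊕1⊕1⊕0⊕0 = 0
s4: b4⊕b5⊕b6⊕b7⊕b12⊕b13⊕b14⊕b15⊕b20⊕b21⊕b22⊕b23⊕b28⊕b29⊕b30⊕b31 = 0⊕0⊕1⊕0⊕1⊕0⊕1⊕1⊕1⊕0⊕0⊕1⊕0⊕0⊕0⊕0 = 0
s8: b8⊕b9⊕b10⊕b11⊕b12⊕b13⊕b14⊕b15⊕b24⊕b25⊕b26⊕b27⊕b28⊕b29⊕b30⊕b31 = 0⊕1⊕1⊕0⊕1⊕0⊕1⊕1⊕1⊕1⊕1⊕1⊕0⊕0⊕0⊕0 = 1
s16: b16⊕b17⊕b18⊕b19⊕b20⊕b21⊕b22⊕b23⊕b24⊕b25⊕b26⊕b27⊕b28⊕b29⊕b30⊕b31 = 0⊕0⊕1⊕1⊕1⊕0⊕0⊕1⊕1⊕1⊕1⊕1⊕0⊕0⊕0⊕0 = 0
Syndrome (s16...s1) = 01001 → position 9.
Overall parity (XOR of all 32 bits, including p0): 1⊕0⊕0⊕1⊕0⊕0⊕1⊕0⊕0⊕1⊕1⊕0⊕1⊕0⊕1⊕1⊕0⊕0⊕1⊕1⊕1⊕0⊕0⊕1⊕1⊕1⊕1⊕1⊕0⊕0⊕0⊕0 = 0
Overall=0, syndrome position=9 → double-bit error detected (uncorrectable).

double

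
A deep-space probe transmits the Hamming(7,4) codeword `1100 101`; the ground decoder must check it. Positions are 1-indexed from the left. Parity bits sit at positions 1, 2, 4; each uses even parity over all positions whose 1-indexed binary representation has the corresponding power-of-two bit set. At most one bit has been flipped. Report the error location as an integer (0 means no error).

s1: b1⊕b3⊕b5⊕b7 = 1⊕0⊕1⊕1 = 1
s2: b2⊕b3⊕b6⊕b7 = 1⊕0⊕0⊕1 = 0
s4: b4⊕b5⊕b6⊕b7 = 0⊕1⊕0⊕1 = 0
Syndrome (s4...s1) = 001 → position 1.

1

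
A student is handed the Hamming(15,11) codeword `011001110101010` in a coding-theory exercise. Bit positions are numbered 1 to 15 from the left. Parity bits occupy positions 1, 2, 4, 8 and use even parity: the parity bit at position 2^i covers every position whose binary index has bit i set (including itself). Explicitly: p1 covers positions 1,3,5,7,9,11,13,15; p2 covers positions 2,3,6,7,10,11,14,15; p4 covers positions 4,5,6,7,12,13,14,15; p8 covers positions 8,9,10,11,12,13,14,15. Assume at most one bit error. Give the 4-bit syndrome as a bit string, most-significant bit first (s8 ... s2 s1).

s1: b1⊕b3⊕b5⊕b7⊕b9⊕b11⊕b13⊕b15 = 0⊕1⊕0⊕1⊕0⊕0⊕0⊕0 = 0
s2: b2⊕b3⊕b6⊕b7⊕b10⊕b11⊕b14⊕b15 = 1⊕1⊕1⊕1⊕1⊕0⊕1⊕0 = 0
s4: b4⊕b5⊕b6⊕b7⊕b12⊕b13⊕b14⊕b15 = 0⊕0⊕1⊕1⊕1⊕0⊕1⊕0 = 0
s8: b8⊕b9⊕b10⊕b11⊕b12⊕b13⊕b14⊕b15 = 1⊕0⊕1⊕0⊕1⊕0⊕1⊕0 = 0
Syndrome (s8...s1) = 0000 → position 0 (no error).

0000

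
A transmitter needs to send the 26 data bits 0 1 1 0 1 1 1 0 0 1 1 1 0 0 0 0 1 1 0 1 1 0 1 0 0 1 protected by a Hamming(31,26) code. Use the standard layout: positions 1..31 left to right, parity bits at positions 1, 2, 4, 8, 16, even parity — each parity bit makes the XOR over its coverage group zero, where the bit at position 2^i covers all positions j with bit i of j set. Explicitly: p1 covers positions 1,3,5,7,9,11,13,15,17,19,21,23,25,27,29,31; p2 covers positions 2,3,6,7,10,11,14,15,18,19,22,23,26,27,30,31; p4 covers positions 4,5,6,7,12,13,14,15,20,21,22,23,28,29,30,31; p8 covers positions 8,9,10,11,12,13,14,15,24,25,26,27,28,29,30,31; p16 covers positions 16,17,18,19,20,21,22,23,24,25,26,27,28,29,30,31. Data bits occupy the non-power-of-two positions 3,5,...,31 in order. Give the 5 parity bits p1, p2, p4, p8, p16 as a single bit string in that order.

01011

Place data bits at non-power-of-two positions: b3=0, b5=1, b6=1, b7=0, b9=1, b10=1, b11=1, b12=0, b13=0, b14=1, b15=1, b17=1, b18=0, b19=0, b20=0, b21=0, b22=1, b23=1, b24=0, b25=1, b26=1, b27=0, b28=1, b29=0, b30=0, b31=1.
p1 = XOR of data positions {3,5,7,9,11,13,15,17,19,21,23,25,27,29,31} = 0⊕1⊕0⊕1⊕1⊕0⊕1⊕1⊕0⊕0⊕1⊕1⊕0⊕0⊕1 = 0
p2 = XOR of data positions {3,6,7,10,11,14,15,18,19,22,23,26,27,30,31} = 0⊕1⊕0⊕1⊕1⊕1⊕1⊕0⊕0⊕1⊕1⊕1⊕0⊕0⊕1 = 1
p4 = XOR of data positions {5,6,7,12,13,14,15,20,21,22,23,28,29,30,31} = 1⊕1⊕0⊕0⊕0⊕1⊕1⊕0⊕0⊕1⊕1⊕1⊕0⊕0⊕1 = 0
p8 = XOR of data positions {9,10,11,12,13,14,15,24,25,26,27,28,29,30,31} = 1⊕1⊕1⊕0⊕0⊕1⊕1⊕0⊕1⊕1⊕0⊕1⊕0⊕0⊕1 = 1
p16 = XOR of data positions {17,18,19,20,21,22,23,24,25,26,27,28,29,30,31} = 1⊕0⊕0⊕0⊕0⊕1⊕1⊕0⊕1⊕1⊕0⊕1⊕0⊕0⊕1 = 1
Parity bits p1,p2,p4,p8,p16 = 01011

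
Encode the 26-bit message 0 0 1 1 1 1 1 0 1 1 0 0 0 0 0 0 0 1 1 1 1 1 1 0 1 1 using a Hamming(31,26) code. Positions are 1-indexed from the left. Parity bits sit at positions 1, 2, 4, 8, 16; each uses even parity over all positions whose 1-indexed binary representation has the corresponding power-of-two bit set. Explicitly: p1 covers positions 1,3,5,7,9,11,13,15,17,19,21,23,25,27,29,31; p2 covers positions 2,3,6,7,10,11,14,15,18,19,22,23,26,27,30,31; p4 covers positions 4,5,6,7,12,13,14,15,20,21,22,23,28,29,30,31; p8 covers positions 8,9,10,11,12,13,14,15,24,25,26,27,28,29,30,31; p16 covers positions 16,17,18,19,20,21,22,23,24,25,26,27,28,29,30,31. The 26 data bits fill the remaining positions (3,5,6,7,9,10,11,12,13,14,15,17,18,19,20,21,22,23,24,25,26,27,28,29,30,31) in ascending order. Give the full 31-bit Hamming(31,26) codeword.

Place data bits at non-power-of-two positions: b3=0, b5=0, b6=1, b7=1, b9=1, b10=1, b11=1, b12=0, b13=1, b14=1, b15=0, b17=0, b18=0, b19=0, b20=0, b21=0, b22=0, b23=1, b24=1, b25=1, b26=1, b27=1, b28=1, b29=0, b30=1, b31=1.
p1 = XOR of data positions {3,5,7,9,11,13,15,17,19,21,23,25,27,29,31} = 0⊕0⊕1⊕1⊕1⊕1⊕0⊕0⊕0⊕0⊕1⊕1⊕1⊕0⊕1 = 0
p2 = XOR of data positions {3,6,7,10,11,14,15,18,19,22,23,26,27,30,31} = 0⊕1⊕1⊕1⊕1⊕1⊕0⊕0⊕0⊕0⊕1⊕1⊕1⊕1⊕1 = 0
p4 = XOR of data positions {5,6,7,12,13,14,15,20,21,22,23,28,29,30,31} = 0⊕1⊕1⊕0⊕1⊕1⊕0⊕0⊕0⊕0⊕1⊕1⊕0⊕1⊕1 = 0
p8 = XOR of data positions {9,10,11,12,13,14,15,24,25,26,27,28,29,30,31} = 1⊕1⊕1⊕0⊕1⊕1⊕0⊕1⊕1⊕1⊕1⊕1⊕0⊕1⊕1 = 0
p16 = XOR of data positions {17,18,19,20,21,22,23,24,25,26,27,28,29,30,31} = 0⊕0⊕0⊕0⊕0⊕0⊕1⊕1⊕1⊕1⊕1⊕1⊕0⊕1⊕1 = 0
Codeword b1..b31 = 0000011011101100000000111111011

0000011011101100000000111111011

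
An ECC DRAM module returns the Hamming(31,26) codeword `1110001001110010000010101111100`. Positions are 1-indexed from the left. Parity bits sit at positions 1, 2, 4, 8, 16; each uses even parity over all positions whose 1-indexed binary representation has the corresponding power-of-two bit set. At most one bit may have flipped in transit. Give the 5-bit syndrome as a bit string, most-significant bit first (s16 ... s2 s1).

s1: b1⊕b3⊕b5⊕b7⊕b9⊕b11⊕b13⊕b15⊕b17⊕b19⊕b21⊕b23⊕b25⊕b27⊕b29⊕b31 = 1⊕1⊕0⊕1⊕0⊕1⊕0⊕1⊕0⊕0⊕1⊕1⊕1⊕1⊕1⊕0 = 0
s2: b2⊕b3⊕b6⊕b7⊕b10⊕b11⊕b14⊕b15⊕b18⊕b19⊕b22⊕b23⊕b26⊕b27⊕b30⊕b31 = 1⊕1⊕0⊕1⊕1⊕1⊕0⊕1⊕0⊕0⊕0⊕1⊕1⊕1⊕0⊕0 = 1
s4: b4⊕b5⊕b6⊕b7⊕b12⊕b13⊕b14⊕b15⊕b20⊕b21⊕b22⊕b23⊕b28⊕b29⊕b30⊕b31 = 0⊕0⊕0⊕1⊕1⊕0⊕0⊕1⊕0⊕1⊕0⊕1⊕1⊕1⊕0⊕0 = 1
s8: b8⊕b9⊕b10⊕b11⊕b12⊕b13⊕b14⊕b15⊕b24⊕b25⊕b26⊕b27⊕b28⊕b29⊕b30⊕b31 = 0⊕0⊕1⊕1⊕1⊕0⊕0⊕1⊕0⊕1⊕1⊕1⊕1⊕1⊕0⊕0 = 1
s16: b16⊕b17⊕b18⊕b19⊕b20⊕b21⊕b22⊕b23⊕b24⊕b25⊕b26⊕b27⊕b28⊕b29⊕b30⊕b31 = 0⊕0⊕0⊕0⊕0⊕1⊕0⊕1⊕0⊕1⊕1⊕1⊕1⊕1⊕0⊕0 = 1
Syndrome (s16...s1) = 11110 → position 30.

11110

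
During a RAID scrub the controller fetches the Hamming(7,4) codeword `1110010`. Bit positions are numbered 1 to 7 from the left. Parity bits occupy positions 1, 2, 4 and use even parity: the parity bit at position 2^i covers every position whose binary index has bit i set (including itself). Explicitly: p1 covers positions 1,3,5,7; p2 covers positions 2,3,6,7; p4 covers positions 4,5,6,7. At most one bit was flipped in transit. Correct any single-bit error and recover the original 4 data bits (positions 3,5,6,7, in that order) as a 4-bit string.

1000

s1: b1⊕b3⊕b5⊕b7 = 1⊕1⊕0⊕0 = 0
s2: b2⊕b3⊕b6⊕b7 = 1⊕1⊕1⊕0 = 1
s4: b4⊕b5⊕b6⊕b7 = 0⊕0⊕1⊕0 = 1
Syndrome (s4...s1) = 110 → position 6.
Flip bit 6: corrected codeword = 1110000
Data bits at positions 3,5,6,7: 1000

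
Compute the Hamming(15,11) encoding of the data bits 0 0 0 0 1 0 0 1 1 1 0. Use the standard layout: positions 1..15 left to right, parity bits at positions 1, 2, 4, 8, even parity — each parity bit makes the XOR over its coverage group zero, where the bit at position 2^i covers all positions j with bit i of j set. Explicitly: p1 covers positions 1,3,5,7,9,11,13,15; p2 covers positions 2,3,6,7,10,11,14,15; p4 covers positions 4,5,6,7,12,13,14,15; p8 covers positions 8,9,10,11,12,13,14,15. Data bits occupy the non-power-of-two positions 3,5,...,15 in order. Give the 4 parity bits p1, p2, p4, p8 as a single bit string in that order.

0110

Place data bits at non-power-of-two positions: b3=0, b5=0, b6=0, b7=0, b9=1, b10=0, b11=0, b12=1, b13=1, b14=1, b15=0.
p1 = XOR of data positions {3,5,7,9,11,13,15} = 0⊕0⊕0⊕1⊕0⊕1⊕0 = 0
p2 = XOR of data positions {3,6,7,10,11,14,15} = 0⊕0⊕0⊕0⊕0⊕1⊕0 = 1
p4 = XOR of data positions {5,6,7,12,13,14,15} = 0⊕0⊕0⊕1⊕1⊕1⊕0 = 1
p8 = XOR of data positions {9,10,11,12,13,14,15} = 1⊕0⊕0⊕1⊕1⊕1⊕0 = 0
Parity bits p1,p2,p4,p8 = 0110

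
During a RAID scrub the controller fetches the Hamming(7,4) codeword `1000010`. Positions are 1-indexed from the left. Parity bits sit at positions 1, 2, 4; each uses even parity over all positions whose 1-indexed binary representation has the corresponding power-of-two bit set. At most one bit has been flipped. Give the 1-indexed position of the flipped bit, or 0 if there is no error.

s1: b1⊕b3⊕b5⊕b7 = 1⊕0⊕0⊕0 = 1
s2: b2⊕b3⊕b6⊕b7 = 0⊕0⊕1⊕0 = 1
s4: b4⊕b5⊕b6⊕b7 = 0⊕0⊕1⊕0 = 1
Syndrome (s4...s1) = 111 → position 7.

7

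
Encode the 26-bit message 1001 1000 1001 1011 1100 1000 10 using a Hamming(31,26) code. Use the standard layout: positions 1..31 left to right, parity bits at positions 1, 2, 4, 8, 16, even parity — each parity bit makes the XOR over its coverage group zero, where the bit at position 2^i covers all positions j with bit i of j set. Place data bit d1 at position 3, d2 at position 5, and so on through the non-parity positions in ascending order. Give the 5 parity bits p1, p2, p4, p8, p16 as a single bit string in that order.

11100

Place data bits at non-power-of-two positions: b3=1, b5=0, b6=0, b7=1, b9=1, b10=0, b11=0, b12=0, b13=1, b14=0, b15=0, b17=1, b18=1, b19=0, b20=1, b21=1, b22=1, b23=1, b24=0, b25=0, b26=1, b27=0, b28=0, b29=0, b30=1, b31=0.
p1 = XOR of data positions {3,5,7,9,11,13,15,17,19,21,23,25,27,29,31} = 1⊕0⊕1⊕1⊕0⊕1⊕0⊕1⊕0⊕1⊕1⊕0⊕0⊕0⊕0 = 1
p2 = XOR of data positions {3,6,7,10,11,14,15,18,19,22,23,26,27,30,31} = 1⊕0⊕1⊕0⊕0⊕0⊕0⊕1⊕0⊕1⊕1⊕1⊕0⊕1⊕0 = 1
p4 = XOR of data positions {5,6,7,12,13,14,15,20,21,22,23,28,29,30,31} = 0⊕0⊕1⊕0⊕1⊕0⊕0⊕1⊕1⊕1⊕1⊕0⊕0⊕1⊕0 = 1
p8 = XOR of data positions {9,10,11,12,13,14,15,24,25,26,27,28,29,30,31} = 1⊕0⊕0⊕0⊕1⊕0⊕0⊕0⊕0⊕1⊕0⊕0⊕0⊕1⊕0 = 0
p16 = XOR of data positions {17,18,19,20,21,22,23,24,25,26,27,28,29,30,31} = 1⊕1⊕0⊕1⊕1⊕1⊕1⊕0⊕0⊕1⊕0⊕0⊕0⊕1⊕0 = 0
Parity bits p1,p2,p4,p8,p16 = 11100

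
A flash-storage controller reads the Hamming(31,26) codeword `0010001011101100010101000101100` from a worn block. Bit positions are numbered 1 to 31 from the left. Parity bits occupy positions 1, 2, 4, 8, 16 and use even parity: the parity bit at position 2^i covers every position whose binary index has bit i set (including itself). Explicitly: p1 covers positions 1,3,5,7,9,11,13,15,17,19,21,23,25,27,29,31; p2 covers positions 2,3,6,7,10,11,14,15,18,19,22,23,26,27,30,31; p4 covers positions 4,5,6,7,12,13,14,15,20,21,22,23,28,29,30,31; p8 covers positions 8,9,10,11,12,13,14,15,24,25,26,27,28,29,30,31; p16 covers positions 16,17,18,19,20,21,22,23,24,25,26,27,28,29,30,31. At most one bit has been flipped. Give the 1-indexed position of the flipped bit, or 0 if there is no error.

s1: b1⊕b3⊕b5⊕b7⊕b9⊕b11⊕b13⊕b15⊕b17⊕b19⊕b21⊕b23⊕b25⊕b27⊕b29⊕b31 = 0⊕1⊕0⊕1⊕1⊕1⊕1⊕0⊕0⊕0⊕0⊕0⊕0⊕0⊕1⊕0 = 0
s2: b2⊕b3⊕b6⊕b7⊕b10⊕b11⊕b14⊕b15⊕b18⊕b19⊕b22⊕b23⊕b26⊕b27⊕b30⊕b31 = 0⊕1⊕0⊕1⊕1⊕1⊕1⊕0⊕1⊕0⊕1⊕0⊕1⊕0⊕0⊕0 = 0
s4: b4⊕b5⊕b6⊕b7⊕b12⊕b13⊕b14⊕b15⊕b20⊕b21⊕b22⊕b23⊕b28⊕b29⊕b30⊕b31 = 0⊕0⊕0⊕1⊕0⊕1⊕1⊕0⊕1⊕0⊕1⊕0⊕1⊕1⊕0⊕0 = 1
s8: b8⊕b9⊕b10⊕b11⊕b12⊕b13⊕b14⊕b15⊕b24⊕b25⊕b26⊕b27⊕b28⊕b29⊕b30⊕b31 = 0⊕1⊕1⊕1⊕0⊕1⊕1⊕0⊕0⊕0⊕1⊕0⊕1⊕1⊕0⊕0 = 0
s16: b16⊕b17⊕b18⊕b19⊕b20⊕b21⊕b22⊕b23⊕b24⊕b25⊕b26⊕b27⊕b28⊕b29⊕b30⊕b31 = 0⊕0⊕1⊕0⊕1⊕0⊕1⊕0⊕0⊕0⊕1⊕0⊕1⊕1⊕0⊕0 = 0
Syndrome (s16...s1) = 00100 → position 4.

4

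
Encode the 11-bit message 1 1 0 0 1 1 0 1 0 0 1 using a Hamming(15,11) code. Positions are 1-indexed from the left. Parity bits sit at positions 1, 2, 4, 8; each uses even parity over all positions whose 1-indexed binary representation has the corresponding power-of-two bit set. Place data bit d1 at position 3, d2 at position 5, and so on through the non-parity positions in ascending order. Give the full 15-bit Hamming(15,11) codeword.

Place data bits at non-power-of-two positions: b3=1, b5=1, b6=0, b7=0, b9=1, b10=1, b11=0, b12=1, b13=0, b14=0, b15=1.
p1 = XOR of data positions {3,5,7,9,11,13,15} = 1⊕1⊕0⊕1⊕0⊕0⊕1 = 0
p2 = XOR of data positions {3,6,7,10,11,14,15} = 1⊕0⊕0⊕1⊕0⊕0⊕1 = 1
p4 = XOR of data positions {5,6,7,12,13,14,15} = 1⊕0⊕0⊕1⊕0⊕0⊕1 = 1
p8 = XOR of data positions {9,10,11,12,13,14,15} = 1⊕1⊕0⊕1⊕0⊕0⊕1 = 0
Codeword b1..b15 = 011110001101001

011110001101001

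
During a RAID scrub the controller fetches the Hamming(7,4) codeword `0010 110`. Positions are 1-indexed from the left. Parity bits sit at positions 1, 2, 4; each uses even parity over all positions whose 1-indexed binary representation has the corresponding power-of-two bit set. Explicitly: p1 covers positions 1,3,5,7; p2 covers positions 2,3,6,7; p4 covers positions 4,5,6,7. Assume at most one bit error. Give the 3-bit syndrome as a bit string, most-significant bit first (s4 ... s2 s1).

s1: b1⊕b3⊕b5⊕b7 = 0⊕1⊕1⊕0 = 0
s2: b2⊕b3⊕b6⊕b7 = 0⊕1⊕1⊕0 = 0
s4: b4⊕b5⊕b6⊕b7 = 0⊕1⊕1⊕0 = 0
Syndrome (s4...s1) = 000 → position 0 (no error).

000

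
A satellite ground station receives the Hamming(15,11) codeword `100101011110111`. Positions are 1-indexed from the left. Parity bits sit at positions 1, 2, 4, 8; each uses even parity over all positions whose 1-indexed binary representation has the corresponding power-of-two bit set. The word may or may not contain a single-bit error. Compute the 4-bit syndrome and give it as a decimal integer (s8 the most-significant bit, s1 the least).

s1: b1⊕b3⊕b5⊕b7⊕b9⊕b11⊕b13⊕b15 = 1⊕0⊕0⊕0⊕1⊕1⊕1⊕1 = 1
s2: b2⊕b3⊕b6⊕b7⊕b10⊕b11⊕b14⊕b15 = 0⊕0⊕1⊕0⊕1⊕1⊕1⊕1 = 1
s4: b4⊕b5⊕b6⊕b7⊕b12⊕b13⊕b14⊕b15 = 1⊕0⊕1⊕0⊕0⊕1⊕1⊕1 = 1
s8: b8⊕b9⊕b10⊕b11⊕b12⊕b13⊕b14⊕b15 = 1⊕1⊕1⊕1⊕0⊕1⊕1⊕1 = 1
Syndrome (s8...s1) = 1111 → position 15.

15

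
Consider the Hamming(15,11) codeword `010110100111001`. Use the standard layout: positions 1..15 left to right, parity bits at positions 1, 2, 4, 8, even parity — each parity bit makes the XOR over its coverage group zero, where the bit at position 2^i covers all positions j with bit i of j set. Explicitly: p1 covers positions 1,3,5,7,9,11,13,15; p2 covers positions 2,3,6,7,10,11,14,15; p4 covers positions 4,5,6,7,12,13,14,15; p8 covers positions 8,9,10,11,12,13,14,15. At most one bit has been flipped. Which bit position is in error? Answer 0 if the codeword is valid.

s1: b1⊕b3⊕b5⊕b7⊕b9⊕b11⊕b13⊕b15 = 0⊕0⊕1⊕1⊕0⊕1⊕0⊕1 = 0
s2: b2⊕b3⊕b6⊕b7⊕b10⊕b11⊕b14⊕b15 = 1⊕0⊕0⊕1⊕1⊕1⊕0⊕1 = 1
s4: b4⊕b5⊕b6⊕b7⊕b12⊕b13⊕b14⊕b15 = 1⊕1⊕0⊕1⊕1⊕0⊕0⊕1 = 1
s8: b8⊕b9⊕b10⊕b11⊕b12⊕b13⊕b14⊕b15 = 0⊕0⊕1⊕1⊕1⊕0⊕0⊕1 = 0
Syndrome (s8...s1) = 0110 → position 6.

6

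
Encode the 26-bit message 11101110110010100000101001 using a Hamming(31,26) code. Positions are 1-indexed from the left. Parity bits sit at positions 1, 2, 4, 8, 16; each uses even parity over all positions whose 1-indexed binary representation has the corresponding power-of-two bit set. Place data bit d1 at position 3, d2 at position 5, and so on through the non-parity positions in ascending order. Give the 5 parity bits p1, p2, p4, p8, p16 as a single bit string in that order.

00101

Place data bits at non-power-of-two positions: b3=1, b5=1, b6=1, b7=0, b9=1, b10=1, b11=1, b12=0, b13=1, b14=1, b15=0, b17=0, b18=1, b19=0, b20=1, b21=0, b22=0, b23=0, b24=0, b25=0, b26=1, b27=0, b28=1, b29=0, b30=0, b31=1.
p1 = XOR of data positions {3,5,7,9,11,13,15,17,19,21,23,25,27,29,31} = 1⊕1⊕0⊕1⊕1⊕1⊕0⊕0⊕0⊕0⊕0⊕0⊕0⊕0⊕1 = 0
p2 = XOR of data positions {3,6,7,10,11,14,15,18,19,22,23,26,27,30,31} = 1⊕1⊕0⊕1⊕1⊕1⊕0⊕1⊕0⊕0⊕0⊕1⊕0⊕0⊕1 = 0
p4 = XOR of data positions {5,6,7,12,13,14,15,20,21,22,23,28,29,30,31} = 1⊕1⊕0⊕0⊕1⊕1⊕0⊕1⊕0⊕0⊕0⊕1⊕0⊕0⊕1 = 1
p8 = XOR of data positions {9,10,11,12,13,14,15,24,25,26,27,28,29,30,31} = 1⊕1⊕1⊕0⊕1⊕1⊕0⊕0⊕0⊕1⊕0⊕1⊕0⊕0⊕1 = 0
p16 = XOR of data positions {17,18,19,20,21,22,23,24,25,26,27,28,29,30,31} = 0⊕1⊕0⊕1⊕0⊕0⊕0⊕0⊕0⊕1⊕0⊕1⊕0⊕0⊕1 = 1
Parity bits p1,p2,p4,p8,p16 = 00101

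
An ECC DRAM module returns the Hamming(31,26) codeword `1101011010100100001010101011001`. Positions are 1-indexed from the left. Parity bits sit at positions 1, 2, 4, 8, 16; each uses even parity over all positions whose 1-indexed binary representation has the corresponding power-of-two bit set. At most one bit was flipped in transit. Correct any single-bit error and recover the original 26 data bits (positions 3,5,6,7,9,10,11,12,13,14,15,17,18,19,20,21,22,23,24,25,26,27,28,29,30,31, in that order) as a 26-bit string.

s1: b1⊕b3⊕b5⊕b7⊕b9⊕b11⊕b13⊕b15⊕b17⊕b19⊕b21⊕b23⊕b25⊕b27⊕b29⊕b31 = 1⊕0⊕0⊕1⊕1⊕1⊕0⊕0⊕0⊕1⊕1⊕1⊕1⊕1⊕0⊕1 = 0
s2: b2⊕b3⊕b6⊕b7⊕b10⊕b11⊕b14⊕b15⊕b18⊕b19⊕b22⊕b23⊕b26⊕b27⊕b30⊕b31 = 1⊕0⊕1⊕1⊕0⊕1⊕1⊕0⊕0⊕1⊕0⊕1⊕0⊕1⊕0⊕1 = 1
s4: b4⊕b5⊕b6⊕b7⊕b12⊕b13⊕b14⊕b15⊕b20⊕b21⊕b22⊕b23⊕b28⊕b29⊕b30⊕b31 = 1⊕0⊕1⊕1⊕0⊕0⊕1⊕0⊕0⊕1⊕0⊕1⊕1⊕0⊕0⊕1 = 0
s8: b8⊕b9⊕b10⊕b11⊕b12⊕b13⊕b14⊕b15⊕b24⊕b25⊕b26⊕b27⊕b28⊕b29⊕b30⊕b31 = 0⊕1⊕0⊕1⊕0⊕0⊕1⊕0⊕0⊕1⊕0⊕1⊕1⊕0⊕0⊕1 = 1
s16: b16⊕b17⊕b18⊕b19⊕b20⊕b21⊕b22⊕b23⊕b24⊕b25⊕b26⊕b27⊕b28⊕b29⊕b30⊕b31 = 0⊕0⊕0⊕1⊕0⊕1⊕0⊕1⊕0⊕1⊕0⊕1⊕1⊕0⊕0⊕1 = 1
Syndrome (s16...s1) = 11010 → position 26.
Flip bit 26: corrected codeword = 1101011010100100001010101111001
Data bits at positions 3,5,6,7,9,10,11,12,13,14,15,17,18,19,20,21,22,23,24,25,26,27,28,29,30,31: 00111010010001010101111001

00111010010001010101111001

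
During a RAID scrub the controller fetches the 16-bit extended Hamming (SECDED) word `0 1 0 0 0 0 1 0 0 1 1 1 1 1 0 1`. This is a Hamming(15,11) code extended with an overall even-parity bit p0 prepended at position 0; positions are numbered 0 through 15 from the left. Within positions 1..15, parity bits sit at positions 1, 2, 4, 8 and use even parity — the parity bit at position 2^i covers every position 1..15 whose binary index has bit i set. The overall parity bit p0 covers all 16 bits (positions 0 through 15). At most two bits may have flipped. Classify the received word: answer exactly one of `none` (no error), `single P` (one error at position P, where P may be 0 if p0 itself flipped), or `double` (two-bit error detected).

double

s1: b1⊕b3⊕b5⊕b7⊕b9⊕b11⊕b13⊕b15 = 1⊕0⊕0⊕0⊕1⊕1⊕1⊕1 = 1
s2: b2⊕b3⊕b6⊕b7⊕b10⊕b11⊕b14⊕b15 = 0⊕0⊕1⊕0⊕1⊕1⊕0⊕1 = 0
s4: b4⊕b5⊕b6⊕b7⊕b12⊕b13⊕b14⊕b15 = 0⊕0⊕1⊕0⊕1⊕1⊕0⊕1 = 0
s8: b8⊕b9⊕b10⊕b11⊕b12⊕b13⊕b14⊕b15 = 0⊕1⊕1⊕1⊕1⊕1⊕0⊕1 = 0
Syndrome (s8...s1) = 0001 → position 1.
Overall parity (XOR of all 16 bits, including p0): 0⊕1⊕0⊕0⊕0⊕0⊕1⊕0⊕0⊕1⊕1⊕1⊕1⊕1⊕0⊕1 = 0
Overall=0, syndrome position=1 → double-bit error detected (uncorrectable).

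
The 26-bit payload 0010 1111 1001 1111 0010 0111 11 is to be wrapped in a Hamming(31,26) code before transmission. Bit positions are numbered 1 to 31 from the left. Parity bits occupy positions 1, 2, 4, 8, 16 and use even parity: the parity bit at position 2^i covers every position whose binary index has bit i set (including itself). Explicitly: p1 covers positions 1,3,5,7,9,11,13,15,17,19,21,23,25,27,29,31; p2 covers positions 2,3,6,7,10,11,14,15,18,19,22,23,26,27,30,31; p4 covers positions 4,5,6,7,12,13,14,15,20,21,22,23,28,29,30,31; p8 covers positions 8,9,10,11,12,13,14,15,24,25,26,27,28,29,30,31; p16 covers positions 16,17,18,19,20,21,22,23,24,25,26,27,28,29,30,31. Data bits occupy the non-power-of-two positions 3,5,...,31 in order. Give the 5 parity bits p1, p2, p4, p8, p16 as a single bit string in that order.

Place data bits at non-power-of-two positions: b3=0, b5=0, b6=1, b7=0, b9=1, b10=1, b11=1, b12=1, b13=1, b14=0, b15=0, b17=1, b18=1, b19=1, b20=1, b21=1, b22=0, b23=0, b24=1, b25=0, b26=0, b27=1, b28=1, b29=1, b30=1, b31=1.
p1 = XOR of data positions {3,5,7,9,11,13,15,17,19,21,23,25,27,29,31} = 0⊕0⊕0⊕1⊕1⊕1⊕0⊕1⊕1⊕1⊕0⊕0⊕1⊕1⊕1 = 1
p2 = XOR of data positions {3,6,7,10,11,14,15,18,19,22,23,26,27,30,31} = 0⊕1⊕0⊕1⊕1⊕0⊕0⊕1⊕1⊕0⊕0⊕0⊕1⊕1⊕1 = 0
p4 = XOR of data positions {5,6,7,12,13,14,15,20,21,22,23,28,29,30,31} = 0⊕1⊕0⊕1⊕1⊕0⊕0⊕1⊕1⊕0⊕0⊕1⊕1⊕1⊕1 = 1
p8 = XOR of data positions {9,10,11,12,13,14,15,24,25,26,27,28,29,30,31} = 1⊕1⊕1⊕1⊕1⊕0⊕0⊕1⊕0⊕0⊕1⊕1⊕1⊕1⊕1 = 1
p16 = XOR of data positions {17,18,19,20,21,22,23,24,25,26,27,28,29,30,31} = 1⊕1⊕1⊕1⊕1⊕0⊕0⊕1⊕0⊕0⊕1⊕1⊕1⊕1⊕1 = 1
Parity bits p1,p2,p4,p8,p16 = 10111

10111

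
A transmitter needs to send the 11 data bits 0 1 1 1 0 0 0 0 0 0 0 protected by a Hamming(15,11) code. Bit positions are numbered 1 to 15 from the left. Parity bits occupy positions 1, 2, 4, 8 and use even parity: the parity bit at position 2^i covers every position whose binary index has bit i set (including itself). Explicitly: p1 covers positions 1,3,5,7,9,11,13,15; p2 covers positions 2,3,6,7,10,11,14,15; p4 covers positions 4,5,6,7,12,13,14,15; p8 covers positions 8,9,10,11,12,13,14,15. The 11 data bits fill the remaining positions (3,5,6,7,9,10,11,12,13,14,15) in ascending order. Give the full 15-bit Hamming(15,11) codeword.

000111100000000

Place data bits at non-power-of-two positions: b3=0, b5=1, b6=1, b7=1, b9=0, b10=0, b11=0, b12=0, b13=0, b14=0, b15=0.
p1 = XOR of data positions {3,5,7,9,11,13,15} = 0⊕1⊕1⊕0⊕0⊕0⊕0 = 0
p2 = XOR of data positions {3,6,7,10,11,14,15} = 0⊕1⊕1⊕0⊕0⊕0⊕0 = 0
p4 = XOR of data positions {5,6,7,12,13,14,15} = 1⊕1⊕1⊕0⊕0⊕0⊕0 = 1
p8 = XOR of data positions {9,10,11,12,13,14,15} = 0⊕0⊕0⊕0⊕0⊕0⊕0 = 0
Codeword b1..b15 = 000111100000000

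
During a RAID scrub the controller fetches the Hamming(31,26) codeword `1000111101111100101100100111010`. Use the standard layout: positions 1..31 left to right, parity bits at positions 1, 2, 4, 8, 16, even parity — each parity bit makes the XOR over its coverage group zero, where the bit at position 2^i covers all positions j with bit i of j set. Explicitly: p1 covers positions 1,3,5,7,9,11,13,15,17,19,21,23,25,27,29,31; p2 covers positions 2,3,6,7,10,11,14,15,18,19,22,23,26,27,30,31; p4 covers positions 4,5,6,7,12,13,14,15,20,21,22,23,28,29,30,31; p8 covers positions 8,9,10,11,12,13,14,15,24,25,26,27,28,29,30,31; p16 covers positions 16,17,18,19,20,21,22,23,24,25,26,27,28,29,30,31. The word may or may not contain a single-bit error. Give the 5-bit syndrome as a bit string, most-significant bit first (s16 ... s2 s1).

00001

s1: b1⊕b3⊕b5⊕b7⊕b9⊕b11⊕b13⊕b15⊕b17⊕b19⊕b21⊕b23⊕b25⊕b27⊕b29⊕b31 = 1⊕0⊕1⊕1⊕0⊕1⊕1⊕0⊕1⊕1⊕0⊕1⊕0⊕1⊕0⊕0 = 1
s2: b2⊕b3⊕b6⊕b7⊕b10⊕b11⊕b14⊕b15⊕b18⊕b19⊕b22⊕b23⊕b26⊕b27⊕b30⊕b31 = 0⊕0⊕1⊕1⊕1⊕1⊕1⊕0⊕0⊕1⊕0⊕1⊕1⊕1⊕1⊕0 = 0
s4: b4⊕b5⊕b6⊕b7⊕b12⊕b13⊕b14⊕b15⊕b20⊕b21⊕b22⊕b23⊕b28⊕b29⊕b30⊕b31 = 0⊕1⊕1⊕1⊕1⊕1⊕1⊕0⊕1⊕0⊕0⊕1⊕1⊕0⊕1⊕0 = 0
s8: b8⊕b9⊕b10⊕b11⊕b12⊕b13⊕b14⊕b15⊕b24⊕b25⊕b26⊕b27⊕b28⊕b29⊕b30⊕b31 = 1⊕0⊕1⊕1⊕1⊕1⊕1⊕0⊕0⊕0⊕1⊕1⊕1⊕0⊕1⊕0 = 0
s16: b16⊕b17⊕b18⊕b19⊕b20⊕b21⊕b22⊕b23⊕b24⊕b25⊕b26⊕b27⊕b28⊕b29⊕b30⊕b31 = 0⊕1⊕0⊕1⊕1⊕0⊕0⊕1⊕0⊕0⊕1⊕1⊕1⊕0⊕1⊕0 = 0
Syndrome (s16...s1) = 00001 → position 1.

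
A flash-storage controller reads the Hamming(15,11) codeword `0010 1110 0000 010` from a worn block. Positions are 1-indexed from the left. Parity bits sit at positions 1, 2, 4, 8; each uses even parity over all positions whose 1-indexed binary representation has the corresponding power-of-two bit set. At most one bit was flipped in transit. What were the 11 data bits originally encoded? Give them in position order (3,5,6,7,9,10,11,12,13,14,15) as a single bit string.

11111000010

s1: b1⊕b3⊕b5⊕b7⊕b9⊕b11⊕b13⊕b15 = 0⊕1⊕1⊕1⊕0⊕0⊕0⊕0 = 1
s2: b2⊕b3⊕b6⊕b7⊕b10⊕b11⊕b14⊕b15 = 0⊕1⊕1⊕1⊕0⊕0⊕1⊕0 = 0
s4: b4⊕b5⊕b6⊕b7⊕b12⊕b13⊕b14⊕b15 = 0⊕1⊕1⊕1⊕0⊕0⊕1⊕0 = 0
s8: b8⊕b9⊕b10⊕b11⊕b12⊕b13⊕b14⊕b15 = 0⊕0⊕0⊕0⊕0⊕0⊕1⊕0 = 1
Syndrome (s8...s1) = 1001 → position 9.
Flip bit 9: corrected codeword = 001011101000010
Data bits at positions 3,5,6,7,9,10,11,12,13,14,15: 11111000010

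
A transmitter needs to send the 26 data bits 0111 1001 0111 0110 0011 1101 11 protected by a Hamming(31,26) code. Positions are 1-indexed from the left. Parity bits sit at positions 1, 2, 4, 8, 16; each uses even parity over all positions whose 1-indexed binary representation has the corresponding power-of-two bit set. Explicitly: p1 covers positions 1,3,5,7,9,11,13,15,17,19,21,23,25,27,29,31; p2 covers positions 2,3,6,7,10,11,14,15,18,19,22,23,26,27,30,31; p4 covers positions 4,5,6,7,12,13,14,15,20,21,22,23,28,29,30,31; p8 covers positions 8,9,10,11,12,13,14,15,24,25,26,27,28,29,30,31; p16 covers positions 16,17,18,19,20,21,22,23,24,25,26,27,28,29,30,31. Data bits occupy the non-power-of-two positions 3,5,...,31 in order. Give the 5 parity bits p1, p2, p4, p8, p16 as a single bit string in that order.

Place data bits at non-power-of-two positions: b3=0, b5=1, b6=1, b7=1, b9=1, b10=0, b11=0, b12=1, b13=0, b14=1, b15=1, b17=1, b18=0, b19=1, b20=1, b21=0, b22=0, b23=0, b24=1, b25=1, b26=1, b27=1, b28=0, b29=1, b30=1, b31=1.
p1 = XOR of data positions {3,5,7,9,11,13,15,17,19,21,23,25,27,29,31} = 0⊕1⊕1⊕1⊕0⊕0⊕1⊕1⊕1⊕0⊕0⊕1⊕1⊕1⊕1 = 0
p2 = XOR of data positions {3,6,7,10,11,14,15,18,19,22,23,26,27,30,31} = 0⊕1⊕1⊕0⊕0⊕1⊕1⊕0⊕1⊕0⊕0⊕1⊕1⊕1⊕1 = 1
p4 = XOR of data positions {5,6,7,12,13,14,15,20,21,22,23,28,29,30,31} = 1⊕1⊕1⊕1⊕0⊕1⊕1⊕1⊕0⊕0⊕0⊕0⊕1⊕1⊕1 = 0
p8 = XOR of data positions {9,10,11,12,13,14,15,24,25,26,27,28,29,30,31} = 1⊕0⊕0⊕1⊕0⊕1⊕1⊕1⊕1⊕1⊕1⊕0⊕1⊕1⊕1 = 1
p16 = XOR of data positions {17,18,19,20,21,22,23,24,25,26,27,28,29,30,31} = 1⊕0⊕1⊕1⊕0⊕0⊕0⊕1⊕1⊕1⊕1⊕0⊕1⊕1⊕1 = 0
Parity bits p1,p2,p4,p8,p16 = 01010

01010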